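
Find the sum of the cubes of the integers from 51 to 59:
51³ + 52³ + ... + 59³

Use ∑_{k=1}^{n} k³ = [n(n+1)/2]², then subtract the first 50 terms.
∑_{k=1}^{59} k³ = [59×60/2]² = 1770² = 3132900
∑_{k=1}^{50} k³ = [50×51/2]² = 1275² = 1625625
∑_{k=51}^{59} k³ = 3132900 - 1625625 = 1507275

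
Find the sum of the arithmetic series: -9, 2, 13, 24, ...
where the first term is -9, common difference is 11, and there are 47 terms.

Sₙ = n/2 × (first + last)
Last term = a + (n-1)d = -9 + (47-1)×11 = 497
S_47 = 47/2 × (-9 + 497)
S_47 = 47/2 × 488 = 11468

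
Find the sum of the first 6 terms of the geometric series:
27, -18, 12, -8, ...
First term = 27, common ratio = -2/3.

Sₙ = a(1 - rⁿ) / (1 - r)
S_6 = 27(1 - (-2/3)^6) / (1 - (-2/3))
S_6 = 27(1 - (64/729)) / (5/3)
S_6 = 133/9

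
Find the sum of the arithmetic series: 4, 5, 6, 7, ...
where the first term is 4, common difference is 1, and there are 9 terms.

Sₙ = n/2 × (first + last)
Last term = a + (n-1)d = 4 + (9-1)×1 = 12
S_9 = 9/2 × (4 + 12)
S_9 = 9/2 × 16 = 72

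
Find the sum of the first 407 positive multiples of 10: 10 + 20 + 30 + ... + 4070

Factor out 10: = 10(1 + 2 + ... + 407) = 10 × n(n+1)/2
= 10 × 407×408/2
= 10 × 83028
= 830280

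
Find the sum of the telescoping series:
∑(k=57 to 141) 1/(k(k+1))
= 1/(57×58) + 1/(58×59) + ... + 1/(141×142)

Partial fractions: 1/(k(k+1)) = 1/k - 1/(k+1)
The series telescopes:
= (1/57 - 1/58) + (1/58 - 1/59) + ... + (1/141 - 1/142)
= 1/57 - 1/142
= 85/8094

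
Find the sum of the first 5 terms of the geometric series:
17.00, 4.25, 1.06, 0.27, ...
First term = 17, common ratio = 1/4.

Sₙ = a(1 - rⁿ) / (1 - r)
S_5 = 17(1 - (1/4)^5) / (1 - (1/4))
S_5 = 17(1 - (1/1024)) / (3/4)
S_5 = 5797/256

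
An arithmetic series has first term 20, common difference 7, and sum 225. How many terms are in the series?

Using S = n/2 × [2a + (n-1)d]
225 = n/2 × [2(20) + (n-1)(7)]
225 = n/2 × [40 + 7n - 7]
450 = n × [33 + 7n]
7n² + (33)n - 450 = 0
Discriminant: Δ = (33)² - 4(7)(-450) = 1089 + 12600 = 13689
√Δ = 117
n = [-(33) + √Δ] / (2·7) = (-33 + 117) / 14 = 84 / 14 = 6
(The negative root is discarded since n must be a positive integer.)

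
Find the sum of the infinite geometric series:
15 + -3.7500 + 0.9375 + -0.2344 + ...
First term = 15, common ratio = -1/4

For |r| < 1, S = a / (1 - r)
S = 15 / (1 - (-1/4))
S = 15 / (5/4)
S = 12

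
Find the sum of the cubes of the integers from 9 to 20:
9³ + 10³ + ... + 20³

Use ∑_{k=1}^{n} k³ = [n(n+1)/2]², then subtract the first 8 terms.
∑_{k=1}^{20} k³ = [20×21/2]² = 210² = 44100
∑_{k=1}^{8} k³ = [8×9/2]² = 36² = 1296
∑_{k=9}^{20} k³ = 44100 - 1296 = 42804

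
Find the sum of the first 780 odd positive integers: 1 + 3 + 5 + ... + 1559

Sum of first n odd numbers = n²
= 780²
= 608400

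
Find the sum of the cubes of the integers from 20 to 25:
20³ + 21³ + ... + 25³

Use ∑_{k=1}^{n} k³ = [n(n+1)/2]², then subtract the first 19 terms.
∑_{k=1}^{25} k³ = [25×26/2]² = 325² = 105625
∑_{k=1}^{19} k³ = [19×20/2]² = 190² = 36100
∑_{k=20}^{25} k³ = 105625 - 36100 = 69525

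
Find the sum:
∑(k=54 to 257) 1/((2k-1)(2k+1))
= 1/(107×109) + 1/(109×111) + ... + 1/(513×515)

Partial fractions: 1/((2k-1)(2k+1)) = (1/2)[1/(2k-1) - 1/(2k+1)]
The series telescopes:
= (1/2)[1/107 - 1/515]
= 204/55105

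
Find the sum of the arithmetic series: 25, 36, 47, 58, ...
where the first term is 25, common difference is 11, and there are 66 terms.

Sₙ = n/2 × (first + last)
Last term = a + (n-1)d = 25 + (66-1)×11 = 740
S_66 = 66/2 × (25 + 740)
S_66 = 66/2 × 765 = 25245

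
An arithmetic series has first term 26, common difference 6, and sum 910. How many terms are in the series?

Using S = n/2 × [2a + (n-1)d]
910 = n/2 × [2(26) + (n-1)(6)]
910 = n/2 × [52 + 6n - 6]
1820 = n × [46 + 6n]
6n² + (46)n - 1820 = 0
Discriminant: Δ = (46)² - 4(6)(-1820) = 2116 + 43680 = 45796
√Δ = 214
n = [-(46) + √Δ] / (2·6) = (-46 + 214) / 12 = 168 / 12 = 14
(The negative root is discarded since n must be a positive integer.)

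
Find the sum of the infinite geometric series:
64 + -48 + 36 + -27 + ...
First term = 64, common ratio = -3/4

For |r| < 1, S = a / (1 - r)
S = 64 / (1 - (-3/4))
S = 64 / (7/4)
S = 256/7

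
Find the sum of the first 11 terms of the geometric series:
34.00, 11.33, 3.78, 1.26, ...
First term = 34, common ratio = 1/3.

Sₙ = a(1 - rⁿ) / (1 - r)
S_11 = 34(1 - (1/3)^11) / (1 - (1/3))
S_11 = 34(1 - (1/177147)) / (2/3)
S_11 = 3011482/59049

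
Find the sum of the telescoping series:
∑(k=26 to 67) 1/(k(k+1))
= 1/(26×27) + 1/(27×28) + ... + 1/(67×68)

Partial fractions: 1/(k(k+1)) = 1/k - 1/(k+1)
The series telescopes:
= (1/26 - 1/27) + (1/27 - 1/28) + ... + (1/67 - 1/68)
= 1/26 - 1/68
= 21/884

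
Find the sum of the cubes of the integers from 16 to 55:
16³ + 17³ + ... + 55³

Use ∑_{k=1}^{n} k³ = [n(n+1)/2]², then subtract the first 15 terms.
∑_{k=1}^{55} k³ = [55×56/2]² = 1540² = 2371600
∑_{k=1}^{15} k³ = [15×16/2]² = 120² = 14400
∑_{k=16}^{55} k³ = 2371600 - 14400 = 2357200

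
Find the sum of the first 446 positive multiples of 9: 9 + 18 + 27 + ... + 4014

Factor out 9: = 9(1 + 2 + ... + 446) = 9 × n(n+1)/2
= 9 × 446×447/2
= 9 × 99681
= 897129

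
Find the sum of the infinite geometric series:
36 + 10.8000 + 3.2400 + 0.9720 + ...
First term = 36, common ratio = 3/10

For |r| < 1, S = a / (1 - r)
S = 36 / (1 - (3/10))
S = 36 / (7/10)
S = 360/7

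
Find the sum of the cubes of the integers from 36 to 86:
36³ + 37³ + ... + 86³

Use ∑_{k=1}^{n} k³ = [n(n+1)/2]², then subtract the first 35 terms.
∑_{k=1}^{86} k³ = [86×87/2]² = 3741² = 13995081
∑_{k=1}^{35} k³ = [35×36/2]² = 630² = 396900
∑_{k=36}^{86} k³ = 13995081 - 396900 = 13598181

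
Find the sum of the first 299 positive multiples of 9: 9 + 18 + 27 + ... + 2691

Factor out 9: = 9(1 + 2 + ... + 299) = 9 × n(n+1)/2
= 9 × 299×300/2
= 9 × 44850
= 403650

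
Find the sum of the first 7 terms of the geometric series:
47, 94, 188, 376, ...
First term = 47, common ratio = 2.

Sₙ = a(1 - rⁿ) / (1 - r)
S_7 = 47(1 - 2^7) / (1 - 2)
S_7 = 47(1 - 128) / (-1)
S_7 = 5969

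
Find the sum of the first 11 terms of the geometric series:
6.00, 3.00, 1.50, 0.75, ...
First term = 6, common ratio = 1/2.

Sₙ = a(1 - rⁿ) / (1 - r)
S_11 = 6(1 - (1/2)^11) / (1 - (1/2))
S_11 = 6(1 - (1/2048)) / (1/2)
S_11 = 6141/512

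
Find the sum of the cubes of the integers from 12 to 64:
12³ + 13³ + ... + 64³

Use ∑_{k=1}^{n} k³ = [n(n+1)/2]², then subtract the first 11 terms.
∑_{k=1}^{64} k³ = [64×65/2]² = 2080² = 4326400
∑_{k=1}^{11} k³ = [11×12/2]² = 66² = 4356
∑_{k=12}^{64} k³ = 4326400 - 4356 = 4322044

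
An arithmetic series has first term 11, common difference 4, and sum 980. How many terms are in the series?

Using S = n/2 × [2a + (n-1)d]
980 = n/2 × [2(11) + (n-1)(4)]
980 = n/2 × [22 + 4n - 4]
1960 = n × [18 + 4n]
4n² + (18)n - 1960 = 0
Discriminant: Δ = (18)² - 4(4)(-1960) = 324 + 31360 = 31684
√Δ = 178
n = [-(18) + √Δ] / (2·4) = (-18 + 178) / 8 = 160 / 8 = 20
(The negative root is discarded since n must be a positive integer.)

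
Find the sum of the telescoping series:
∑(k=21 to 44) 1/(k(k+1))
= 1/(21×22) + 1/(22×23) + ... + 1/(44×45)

Partial fractions: 1/(k(k+1)) = 1/k - 1/(k+1)
The series telescopes:
= (1/21 - 1/22) + (1/22 - 1/23) + ... + (1/44 - 1/45)
= 1/21 - 1/45
= 8/315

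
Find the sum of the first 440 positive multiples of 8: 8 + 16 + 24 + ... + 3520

Factor out 8: = 8(1 + 2 + ... + 440) = 8 × n(n+1)/2
= 8 × 440×441/2
= 8 × 97020
= 776160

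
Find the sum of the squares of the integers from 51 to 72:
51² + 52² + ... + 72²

Use ∑_{k=1}^{n} k² = n(n+1)(2n+1)/6, then subtract the first 50 terms.
∑_{k=1}^{72} k² = 72×73×145/6 = 127020
∑_{k=1}^{50} k² = 50×51×101/6 = 42925
∑_{k=51}^{72} k² = 127020 - 42925 = 84095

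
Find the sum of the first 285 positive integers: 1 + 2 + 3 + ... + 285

Formula: ∑k = n(n+1)/2
= 285×286/2
= 81510/2
= 40755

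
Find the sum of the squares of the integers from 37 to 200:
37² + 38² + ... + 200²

Use ∑_{k=1}^{n} k² = n(n+1)(2n+1)/6, then subtract the first 36 terms.
∑_{k=1}^{200} k² = 200×201×401/6 = 2686700
∑_{k=1}^{36} k² = 36×37×73/6 = 16206
∑_{k=37}^{200} k² = 2686700 - 16206 = 2670494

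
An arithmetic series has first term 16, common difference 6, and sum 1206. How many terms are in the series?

Using S = n/2 × [2a + (n-1)d]
1206 = n/2 × [2(16) + (n-1)(6)]
1206 = n/2 × [32 + 6n - 6]
2412 = n × [26 + 6n]
6n² + (26)n - 2412 = 0
Discriminant: Δ = (26)² - 4(6)(-2412) = 676 + 57888 = 58564
√Δ = 242
n = [-(26) + √Δ] / (2·6) = (-26 + 242) / 12 = 216 / 12 = 18
(The negative root is discarded since n must be a positive integer.)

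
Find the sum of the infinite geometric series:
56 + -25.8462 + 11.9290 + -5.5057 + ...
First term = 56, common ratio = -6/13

For |r| < 1, S = a / (1 - r)
S = 56 / (1 - (-6/13))
S = 56 / (19/13)
S = 728/19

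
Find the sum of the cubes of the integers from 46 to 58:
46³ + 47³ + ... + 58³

Use ∑_{k=1}^{n} k³ = [n(n+1)/2]², then subtract the first 45 terms.
∑_{k=1}^{58} k³ = [58×59/2]² = 1711² = 2927521
∑_{k=1}^{45} k³ = [45×46/2]² = 1035² = 1071225
∑_{k=46}^{58} k³ = 2927521 - 1071225 = 1856296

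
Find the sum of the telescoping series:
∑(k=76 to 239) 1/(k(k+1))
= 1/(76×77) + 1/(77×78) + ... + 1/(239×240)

Partial fractions: 1/(k(k+1)) = 1/k - 1/(k+1)
The series telescopes:
= (1/76 - 1/77) + (1/77 - 1/78) + ... + (1/239 - 1/240)
= 1/76 - 1/240
= 41/4560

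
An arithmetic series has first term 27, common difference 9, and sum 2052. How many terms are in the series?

Using S = n/2 × [2a + (n-1)d]
2052 = n/2 × [2(27) + (n-1)(9)]
2052 = n/2 × [54 + 9n - 9]
4104 = n × [45 + 9n]
9n² + (45)n - 4104 = 0
Discriminant: Δ = (45)² - 4(9)(-4104) = 2025 + 147744 = 149769
√Δ = 387
n = [-(45) + √Δ] / (2·9) = (-45 + 387) / 18 = 342 / 18 = 19
(The negative root is discarded since n must be a positive integer.)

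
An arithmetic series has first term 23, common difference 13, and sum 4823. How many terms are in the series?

Using S = n/2 × [2a + (n-1)d]
4823 = n/2 × [2(23) + (n-1)(13)]
4823 = n/2 × [46 + 13n - 13]
9646 = n × [33 + 13n]
13n² + (33)n - 9646 = 0
Discriminant: Δ = (33)² - 4(13)(-9646) = 1089 + 501592 = 502681
√Δ = 709
n = [-(33) + √Δ] / (2·13) = (-33 + 709) / 26 = 676 / 26 = 26
(The negative root is discarded since n must be a positive integer.)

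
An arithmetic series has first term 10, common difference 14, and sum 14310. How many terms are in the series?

Using S = n/2 × [2a + (n-1)d]
14310 = n/2 × [2(10) + (n-1)(14)]
14310 = n/2 × [20 + 14n - 14]
28620 = n × [6 + 14n]
14n² + (6)n - 28620 = 0
Discriminant: Δ = (6)² - 4(14)(-28620) = 36 + 1602720 = 1602756
√Δ = 1266
n = [-(6) + √Δ] / (2·14) = (-6 + 1266) / 28 = 1260 / 28 = 45
(The negative root is discarded since n must be a positive integer.)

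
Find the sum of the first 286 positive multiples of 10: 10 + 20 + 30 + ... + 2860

Factor out 10: = 10(1 + 2 + ... + 286) = 10 × n(n+1)/2
= 10 × 286×287/2
= 10 × 41041
= 410410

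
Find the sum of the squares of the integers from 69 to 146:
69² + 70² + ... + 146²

Use ∑_{k=1}^{n} k² = n(n+1)(2n+1)/6, then subtract the first 68 terms.
∑_{k=1}^{146} k² = 146×147×293/6 = 1048061
∑_{k=1}^{68} k² = 68×69×137/6 = 107134
∑_{k=69}^{146} k² = 1048061 - 107134 = 940927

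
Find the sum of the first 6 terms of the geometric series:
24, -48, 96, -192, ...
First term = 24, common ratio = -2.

Sₙ = a(1 - rⁿ) / (1 - r)
S_6 = 24(1 - (-2)^6) / (1 - (-2))
S_6 = 24(1 - 64) / (3)
S_6 = -504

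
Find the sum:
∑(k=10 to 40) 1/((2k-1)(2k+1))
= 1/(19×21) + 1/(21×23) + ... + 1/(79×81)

Partial fractions: 1/((2k-1)(2k+1)) = (1/2)[1/(2k-1) - 1/(2k+1)]
The series telescopes:
= (1/2)[1/19 - 1/81]
= 31/1539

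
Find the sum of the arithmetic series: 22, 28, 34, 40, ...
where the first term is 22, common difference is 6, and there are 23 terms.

Sₙ = n/2 × (first + last)
Last term = a + (n-1)d = 22 + (23-1)×6 = 154
S_23 = 23/2 × (22 + 154)
S_23 = 23/2 × 176 = 2024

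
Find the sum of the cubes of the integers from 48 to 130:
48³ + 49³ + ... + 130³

Use ∑_{k=1}^{n} k³ = [n(n+1)/2]², then subtract the first 47 terms.
∑_{k=1}^{130} k³ = [130×131/2]² = 8515² = 72505225
∑_{k=1}^{47} k³ = [47×48/2]² = 1128² = 1272384
∑_{k=48}^{130} k³ = 72505225 - 1272384 = 71232841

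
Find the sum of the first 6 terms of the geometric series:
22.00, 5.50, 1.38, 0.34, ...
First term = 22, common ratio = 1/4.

Sₙ = a(1 - rⁿ) / (1 - r)
S_6 = 22(1 - (1/4)^6) / (1 - (1/4))
S_6 = 22(1 - (1/4096)) / (3/4)
S_6 = 15015/512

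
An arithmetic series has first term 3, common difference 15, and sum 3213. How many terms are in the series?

Using S = n/2 × [2a + (n-1)d]
3213 = n/2 × [2(3) + (n-1)(15)]
3213 = n/2 × [6 + 15n - 15]
6426 = n × [-9 + 15n]
15n² + (-9)n - 6426 = 0
Discriminant: Δ = (-9)² - 4(15)(-6426) = 81 + 385560 = 385641
√Δ = 621
n = [-(-9) + √Δ] / (2·15) = (9 + 621) / 30 = 630 / 30 = 21
(The negative root is discarded since n must be a positive integer.)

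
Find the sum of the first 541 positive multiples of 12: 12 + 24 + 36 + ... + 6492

Factor out 12: = 12(1 + 2 + ... + 541) = 12 × n(n+1)/2
= 12 × 541×542/2
= 12 × 146611
= 1759332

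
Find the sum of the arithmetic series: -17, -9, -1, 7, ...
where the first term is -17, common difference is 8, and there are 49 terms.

Sₙ = n/2 × (first + last)
Last term = a + (n-1)d = -17 + (49-1)×8 = 367
S_49 = 49/2 × (-17 + 367)
S_49 = 49/2 × 350 = 8575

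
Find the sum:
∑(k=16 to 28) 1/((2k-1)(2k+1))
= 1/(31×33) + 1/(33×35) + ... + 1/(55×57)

Partial fractions: 1/((2k-1)(2k+1)) = (1/2)[1/(2k-1) - 1/(2k+1)]
The series telescopes:
= (1/2)[1/31 - 1/57]
= 13/1767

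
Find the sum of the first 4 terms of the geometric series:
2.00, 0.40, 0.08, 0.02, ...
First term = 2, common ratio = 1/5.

Sₙ = a(1 - rⁿ) / (1 - r)
S_4 = 2(1 - (1/5)^4) / (1 - (1/5))
S_4 = 2(1 - (1/625)) / (4/5)
S_4 = 312/125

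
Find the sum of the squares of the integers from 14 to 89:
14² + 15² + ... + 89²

Use ∑_{k=1}^{n} k² = n(n+1)(2n+1)/6, then subtract the first 13 terms.
∑_{k=1}^{89} k² = 89×90×179/6 = 238965
∑_{k=1}^{13} k² = 13×14×27/6 = 819
∑_{k=14}^{89} k² = 238965 - 819 = 238146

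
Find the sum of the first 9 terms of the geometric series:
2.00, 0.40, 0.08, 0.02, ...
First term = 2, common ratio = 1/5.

Sₙ = a(1 - rⁿ) / (1 - r)
S_9 = 2(1 - (1/5)^9) / (1 - (1/5))
S_9 = 2(1 - (1/1953125)) / (4/5)
S_9 = 976562/390625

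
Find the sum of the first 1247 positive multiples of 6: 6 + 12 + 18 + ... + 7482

Factor out 6: = 6(1 + 2 + ... + 1247) = 6 × n(n+1)/2
= 6 × 1247×1248/2
= 6 × 778128
= 4668768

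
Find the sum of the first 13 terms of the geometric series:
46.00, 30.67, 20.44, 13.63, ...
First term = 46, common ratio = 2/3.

Sₙ = a(1 - rⁿ) / (1 - r)
S_13 = 46(1 - (2/3)^13) / (1 - (2/3))
S_13 = 46(1 - (8192/1594323)) / (1/3)
S_13 = 72962026/531441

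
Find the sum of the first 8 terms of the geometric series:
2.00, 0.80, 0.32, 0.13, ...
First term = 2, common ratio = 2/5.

Sₙ = a(1 - rⁿ) / (1 - r)
S_8 = 2(1 - (2/5)^8) / (1 - (2/5))
S_8 = 2(1 - (256/390625)) / (3/5)
S_8 = 260246/78125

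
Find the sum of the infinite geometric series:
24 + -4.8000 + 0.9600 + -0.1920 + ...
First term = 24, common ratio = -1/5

For |r| < 1, S = a / (1 - r)
S = 24 / (1 - (-1/5))
S = 24 / (6/5)
S = 20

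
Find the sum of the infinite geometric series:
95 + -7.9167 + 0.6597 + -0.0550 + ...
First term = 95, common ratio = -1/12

For |r| < 1, S = a / (1 - r)
S = 95 / (1 - (-1/12))
S = 95 / (13/12)
S = 1140/13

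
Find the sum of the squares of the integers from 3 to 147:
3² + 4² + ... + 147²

Use ∑_{k=1}^{n} k² = n(n+1)(2n+1)/6, then subtract the first 2 terms.
∑_{k=1}^{147} k² = 147×148×295/6 = 1069670
∑_{k=1}^{2} k² = 2×3×5/6 = 5
∑_{k=3}^{147} k² = 1069670 - 5 = 1069665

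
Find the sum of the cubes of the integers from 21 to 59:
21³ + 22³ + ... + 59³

Use ∑_{k=1}^{n} k³ = [n(n+1)/2]², then subtract the first 20 terms.
∑_{k=1}^{59} k³ = [59×60/2]² = 1770² = 3132900
∑_{k=1}^{20} k³ = [20×21/2]² = 210² = 44100
∑_{k=21}^{59} k³ = 3132900 - 44100 = 3088800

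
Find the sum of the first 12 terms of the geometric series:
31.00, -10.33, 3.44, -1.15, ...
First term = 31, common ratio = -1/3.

Sₙ = a(1 - rⁿ) / (1 - r)
S_12 = 31(1 - (-1/3)^12) / (1 - (-1/3))
S_12 = 31(1 - (1/531441)) / (4/3)
S_12 = 4118660/177147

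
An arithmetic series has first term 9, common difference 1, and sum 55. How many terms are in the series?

Using S = n/2 × [2a + (n-1)d]
55 = n/2 × [2(9) + (n-1)(1)]
55 = n/2 × [18 + 1n - 1]
110 = n × [17 + 1n]
1n² + (17)n - 110 = 0
Discriminant: Δ = (17)² - 4(1)(-110) = 289 + 440 = 729
√Δ = 27
n = [-(17) + √Δ] / (2·1) = (-17 + 27) / 2 = 10 / 2 = 5
(The negative root is discarded since n must be a positive integer.)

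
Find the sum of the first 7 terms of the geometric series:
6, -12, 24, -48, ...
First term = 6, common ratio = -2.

Sₙ = a(1 - rⁿ) / (1 - r)
S_7 = 6(1 - (-2)^7) / (1 - (-2))
S_7 = 6(1 - (-128)) / (3)
S_7 = 258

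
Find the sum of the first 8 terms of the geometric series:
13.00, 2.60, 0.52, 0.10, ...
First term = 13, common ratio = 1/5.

Sₙ = a(1 - rⁿ) / (1 - r)
S_8 = 13(1 - (1/5)^8) / (1 - (1/5))
S_8 = 13(1 - (1/390625)) / (4/5)
S_8 = 1269528/78125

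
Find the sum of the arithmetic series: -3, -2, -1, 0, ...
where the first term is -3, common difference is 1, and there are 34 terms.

Sₙ = n/2 × (first + last)
Last term = a + (n-1)d = -3 + (34-1)×1 = 30
S_34 = 34/2 × (-3 + 30)
S_34 = 34/2 × 27 = 459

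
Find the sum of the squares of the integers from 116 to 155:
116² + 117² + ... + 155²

Use ∑_{k=1}^{n} k² = n(n+1)(2n+1)/6, then subtract the first 115 terms.
∑_{k=1}^{155} k² = 155×156×311/6 = 1253330
∑_{k=1}^{115} k² = 115×116×231/6 = 513590
∑_{k=116}^{155} k² = 1253330 - 513590 = 739740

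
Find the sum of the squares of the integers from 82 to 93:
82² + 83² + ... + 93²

Use ∑_{k=1}^{n} k² = n(n+1)(2n+1)/6, then subtract the first 81 terms.
∑_{k=1}^{93} k² = 93×94×187/6 = 272459
∑_{k=1}^{81} k² = 81×82×163/6 = 180441
∑_{k=82}^{93} k² = 272459 - 180441 = 92018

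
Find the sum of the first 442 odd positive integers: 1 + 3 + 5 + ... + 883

Sum of first n odd numbers = n²
= 442²
= 195364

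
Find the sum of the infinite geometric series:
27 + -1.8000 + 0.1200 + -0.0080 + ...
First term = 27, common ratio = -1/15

For |r| < 1, S = a / (1 - r)
S = 27 / (1 - (-1/15))
S = 27 / (16/15)
S = 405/16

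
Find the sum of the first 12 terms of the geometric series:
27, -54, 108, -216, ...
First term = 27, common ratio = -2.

Sₙ = a(1 - rⁿ) / (1 - r)
S_12 = 27(1 - (-2)^12) / (1 - (-2))
S_12 = 27(1 - 4096) / (3)
S_12 = -36855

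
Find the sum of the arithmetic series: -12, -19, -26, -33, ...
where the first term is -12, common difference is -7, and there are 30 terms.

Sₙ = n/2 × (first + last)
Last term = a + (n-1)d = -12 + (30-1)×(-7) = -215
S_30 = 30/2 × (-12 + (-215))
S_30 = 30/2 × (-227) = -3405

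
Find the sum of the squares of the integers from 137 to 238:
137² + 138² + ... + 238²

Use ∑_{k=1}^{n} k² = n(n+1)(2n+1)/6, then subtract the first 136 terms.
∑_{k=1}^{238} k² = 238×239×477/6 = 4522119
∑_{k=1}^{136} k² = 136×137×273/6 = 847756
∑_{k=137}^{238} k² = 4522119 - 847756 = 3674363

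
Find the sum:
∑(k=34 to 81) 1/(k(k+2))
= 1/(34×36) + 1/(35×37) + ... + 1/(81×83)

Partial fractions: 1/(k(k+2)) = (1/2)[1/k - 1/(k+2)]
Telescoping leaves the first two and last two terms:
= (1/2)[1/34 + 1/35 - 1/82 - 1/83]
= 34158/2024785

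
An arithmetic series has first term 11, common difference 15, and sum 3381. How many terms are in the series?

Using S = n/2 × [2a + (n-1)d]
3381 = n/2 × [2(11) + (n-1)(15)]
3381 = n/2 × [22 + 15n - 15]
6762 = n × [7 + 15n]
15n² + (7)n - 6762 = 0
Discriminant: Δ = (7)² - 4(15)(-6762) = 49 + 405720 = 405769
√Δ = 637
n = [-(7) + √Δ] / (2·15) = (-7 + 637) / 30 = 630 / 30 = 21
(The negative root is discarded since n must be a positive integer.)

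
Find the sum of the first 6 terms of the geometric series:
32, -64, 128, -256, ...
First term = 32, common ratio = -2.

Sₙ = a(1 - rⁿ) / (1 - r)
S_6 = 32(1 - (-2)^6) / (1 - (-2))
S_6 = 32(1 - 64) / (3)
S_6 = -672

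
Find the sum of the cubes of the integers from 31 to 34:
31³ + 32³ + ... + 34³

Use ∑_{k=1}^{n} k³ = [n(n+1)/2]², then subtract the first 30 terms.
∑_{k=1}^{34} k³ = [34×35/2]² = 595² = 354025
∑_{k=1}^{30} k³ = [30×31/2]² = 465² = 216225
∑_{k=31}^{34} k³ = 354025 - 216225 = 137800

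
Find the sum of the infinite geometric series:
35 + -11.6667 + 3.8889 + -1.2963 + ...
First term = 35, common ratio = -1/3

For |r| < 1, S = a / (1 - r)
S = 35 / (1 - (-1/3))
S = 35 / (4/3)
S = 105/4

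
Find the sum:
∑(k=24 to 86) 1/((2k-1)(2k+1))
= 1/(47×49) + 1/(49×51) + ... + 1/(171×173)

Partial fractions: 1/((2k-1)(2k+1)) = (1/2)[1/(2k-1) - 1/(2k+1)]
The series telescopes:
= (1/2)[1/47 - 1/173]
= 63/8131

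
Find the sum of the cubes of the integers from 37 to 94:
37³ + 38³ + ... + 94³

Use ∑_{k=1}^{n} k³ = [n(n+1)/2]², then subtract the first 36 terms.
∑_{k=1}^{94} k³ = [94×95/2]² = 4465² = 19936225
∑_{k=1}^{36} k³ = [36×37/2]² = 666² = 443556
∑_{k=37}^{94} k³ = 19936225 - 443556 = 19492669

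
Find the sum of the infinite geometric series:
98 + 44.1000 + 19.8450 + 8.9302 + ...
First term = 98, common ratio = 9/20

For |r| < 1, S = a / (1 - r)
S = 98 / (1 - (9/20))
S = 98 / (11/20)
S = 1960/11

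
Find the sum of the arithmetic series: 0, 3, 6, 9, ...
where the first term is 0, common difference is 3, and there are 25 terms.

Sₙ = n/2 × (first + last)
Last term = a + (n-1)d = 0 + (25-1)×3 = 72
S_25 = 25/2 × (0 + 72)
S_25 = 25/2 × 72 = 900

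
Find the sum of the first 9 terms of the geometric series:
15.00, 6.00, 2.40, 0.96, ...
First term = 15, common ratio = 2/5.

Sₙ = a(1 - rⁿ) / (1 - r)
S_9 = 15(1 - (2/5)^9) / (1 - (2/5))
S_9 = 15(1 - (512/1953125)) / (3/5)
S_9 = 1952613/78125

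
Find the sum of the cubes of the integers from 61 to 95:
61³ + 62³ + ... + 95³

Use ∑_{k=1}^{n} k³ = [n(n+1)/2]², then subtract the first 60 terms.
∑_{k=1}^{95} k³ = [95×96/2]² = 4560² = 20793600
∑_{k=1}^{60} k³ = [60×61/2]² = 1830² = 3348900
∑_{k=61}^{95} k³ = 20793600 - 3348900 = 17444700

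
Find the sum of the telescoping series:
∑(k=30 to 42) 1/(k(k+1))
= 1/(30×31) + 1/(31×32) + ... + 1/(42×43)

Partial fractions: 1/(k(k+1)) = 1/k - 1/(k+1)
The series telescopes:
= (1/30 - 1/31) + (1/31 - 1/32) + ... + (1/42 - 1/43)
= 1/30 - 1/43
= 13/1290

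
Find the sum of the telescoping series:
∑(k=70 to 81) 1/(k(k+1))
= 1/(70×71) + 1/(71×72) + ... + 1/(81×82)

Partial fractions: 1/(k(k+1)) = 1/k - 1/(k+1)
The series telescopes:
= (1/70 - 1/71) + (1/71 - 1/72) + ... + (1/81 - 1/82)
= 1/70 - 1/82
= 3/1435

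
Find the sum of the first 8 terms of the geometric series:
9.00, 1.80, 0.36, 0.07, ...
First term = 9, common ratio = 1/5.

Sₙ = a(1 - rⁿ) / (1 - r)
S_8 = 9(1 - (1/5)^8) / (1 - (1/5))
S_8 = 9(1 - (1/390625)) / (4/5)
S_8 = 878904/78125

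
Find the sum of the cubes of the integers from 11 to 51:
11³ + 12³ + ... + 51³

Use ∑_{k=1}^{n} k³ = [n(n+1)/2]², then subtract the first 10 terms.
∑_{k=1}^{51} k³ = [51×52/2]² = 1326² = 1758276
∑_{k=1}^{10} k³ = [10×11/2]² = 55² = 3025
∑_{k=11}^{51} k³ = 1758276 - 3025 = 1755251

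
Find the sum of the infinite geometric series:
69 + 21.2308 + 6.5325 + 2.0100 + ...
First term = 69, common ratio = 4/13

For |r| < 1, S = a / (1 - r)
S = 69 / (1 - (4/13))
S = 69 / (9/13)
S = 299/3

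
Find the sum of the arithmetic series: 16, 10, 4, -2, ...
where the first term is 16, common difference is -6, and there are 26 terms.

Sₙ = n/2 × (first + last)
Last term = a + (n-1)d = 16 + (26-1)×(-6) = -134
S_26 = 26/2 × (16 + (-134))
S_26 = 26/2 × (-118) = -1534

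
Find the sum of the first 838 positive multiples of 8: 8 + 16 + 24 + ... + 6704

Factor out 8: = 8(1 + 2 + ... + 838) = 8 × n(n+1)/2
= 8 × 838×839/2
= 8 × 351541
= 2812328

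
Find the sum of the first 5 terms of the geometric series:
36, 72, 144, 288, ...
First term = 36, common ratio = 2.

Sₙ = a(1 - rⁿ) / (1 - r)
S_5 = 36(1 - 2^5) / (1 - 2)
S_5 = 36(1 - 32) / (-1)
S_5 = 1116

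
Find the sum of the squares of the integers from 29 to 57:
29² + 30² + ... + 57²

Use ∑_{k=1}^{n} k² = n(n+1)(2n+1)/6, then subtract the first 28 terms.
∑_{k=1}^{57} k² = 57×58×115/6 = 63365
∑_{k=1}^{28} k² = 28×29×57/6 = 7714
∑_{k=29}^{57} k² = 63365 - 7714 = 55651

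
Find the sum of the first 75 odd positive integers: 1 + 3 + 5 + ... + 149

Sum of first n odd numbers = n²
= 75²
= 5625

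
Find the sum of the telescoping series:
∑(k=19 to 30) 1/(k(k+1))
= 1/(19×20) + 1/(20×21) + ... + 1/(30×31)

Partial fractions: 1/(k(k+1)) = 1/k - 1/(k+1)
The series telescopes:
= (1/19 - 1/20) + (1/20 - 1/21) + ... + (1/30 - 1/31)
= 1/19 - 1/31
= 12/589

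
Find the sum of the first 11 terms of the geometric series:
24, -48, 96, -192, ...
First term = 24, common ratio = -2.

Sₙ = a(1 - rⁿ) / (1 - r)
S_11 = 24(1 - (-2)^11) / (1 - (-2))
S_11 = 24(1 - (-2048)) / (3)
S_11 = 16392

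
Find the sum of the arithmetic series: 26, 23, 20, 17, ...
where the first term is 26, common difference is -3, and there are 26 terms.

Sₙ = n/2 × (first + last)
Last term = a + (n-1)d = 26 + (26-1)×(-3) = -49
S_26 = 26/2 × (26 + (-49))
S_26 = 26/2 × (-23) = -299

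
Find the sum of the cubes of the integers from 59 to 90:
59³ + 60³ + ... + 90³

Use ∑_{k=1}^{n} k³ = [n(n+1)/2]², then subtract the first 58 terms.
∑_{k=1}^{90} k³ = [90×91/2]² = 4095² = 16769025
∑_{k=1}^{58} k³ = [58×59/2]² = 1711² = 2927521
∑_{k=59}^{90} k³ = 16769025 - 2927521 = 13841504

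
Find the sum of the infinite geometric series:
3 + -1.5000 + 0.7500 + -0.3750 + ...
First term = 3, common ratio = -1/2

For |r| < 1, S = a / (1 - r)
S = 3 / (1 - (-1/2))
S = 3 / (3/2)
S = 2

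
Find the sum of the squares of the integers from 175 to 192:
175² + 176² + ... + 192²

Use ∑_{k=1}^{n} k² = n(n+1)(2n+1)/6, then subtract the first 174 terms.
∑_{k=1}^{192} k² = 192×193×385/6 = 2377760
∑_{k=1}^{174} k² = 174×175×349/6 = 1771175
∑_{k=175}^{192} k² = 2377760 - 1771175 = 606585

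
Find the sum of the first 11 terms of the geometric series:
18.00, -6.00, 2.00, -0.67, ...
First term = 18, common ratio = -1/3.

Sₙ = a(1 - rⁿ) / (1 - r)
S_11 = 18(1 - (-1/3)^11) / (1 - (-1/3))
S_11 = 18(1 - (-1/177147)) / (4/3)
S_11 = 88574/6561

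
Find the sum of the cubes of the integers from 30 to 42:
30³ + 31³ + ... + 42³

Use ∑_{k=1}^{n} k³ = [n(n+1)/2]², then subtract the first 29 terms.
∑_{k=1}^{42} k³ = [42×43/2]² = 903² = 815409
∑_{k=1}^{29} k³ = [29×30/2]² = 435² = 189225
∑_{k=30}^{42} k³ = 815409 - 189225 = 626184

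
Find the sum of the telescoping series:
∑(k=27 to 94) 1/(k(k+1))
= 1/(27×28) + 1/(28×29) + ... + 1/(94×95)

Partial fractions: 1/(k(k+1)) = 1/k - 1/(k+1)
The series telescopes:
= (1/27 - 1/28) + (1/28 - 1/29) + ... + (1/94 - 1/95)
= 1/27 - 1/95
= 68/2565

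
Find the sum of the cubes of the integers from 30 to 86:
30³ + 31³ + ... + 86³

Use ∑_{k=1}^{n} k³ = [n(n+1)/2]², then subtract the first 29 terms.
∑_{k=1}^{86} k³ = [86×87/2]² = 3741² = 13995081
∑_{k=1}^{29} k³ = [29×30/2]² = 435² = 189225
∑_{k=30}^{86} k³ = 13995081 - 189225 = 13805856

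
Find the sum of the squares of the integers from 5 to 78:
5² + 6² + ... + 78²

Use ∑_{k=1}^{n} k² = n(n+1)(2n+1)/6, then subtract the first 4 terms.
∑_{k=1}^{78} k² = 78×79×157/6 = 161239
∑_{k=1}^{4} k² = 4×5×9/6 = 30
∑_{k=5}^{78} k² = 161239 - 30 = 161209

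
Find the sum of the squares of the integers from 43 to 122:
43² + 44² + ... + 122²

Use ∑_{k=1}^{n} k² = n(n+1)(2n+1)/6, then subtract the first 42 terms.
∑_{k=1}^{122} k² = 122×123×245/6 = 612745
∑_{k=1}^{42} k² = 42×43×85/6 = 25585
∑_{k=43}^{122} k² = 612745 - 25585 = 587160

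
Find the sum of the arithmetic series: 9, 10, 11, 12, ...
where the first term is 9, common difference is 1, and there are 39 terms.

Sₙ = n/2 × (first + last)
Last term = a + (n-1)d = 9 + (39-1)×1 = 47
S_39 = 39/2 × (9 + 47)
S_39 = 39/2 × 56 = 1092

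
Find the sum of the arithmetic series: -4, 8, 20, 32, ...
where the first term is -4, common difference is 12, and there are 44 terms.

Sₙ = n/2 × (first + last)
Last term = a + (n-1)d = -4 + (44-1)×12 = 512
S_44 = 44/2 × (-4 + 512)
S_44 = 44/2 × 508 = 11176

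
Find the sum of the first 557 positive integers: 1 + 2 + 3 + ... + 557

Formula: ∑k = n(n+1)/2
= 557×558/2
= 310806/2
= 155403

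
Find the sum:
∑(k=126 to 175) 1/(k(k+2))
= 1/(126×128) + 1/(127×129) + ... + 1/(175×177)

Partial fractions: 1/(k(k+2)) = (1/2)[1/k - 1/(k+2)]
Telescoping leaves the first two and last two terms:
= (1/2)[1/126 + 1/127 - 1/176 - 1/177]
= 372125/166164768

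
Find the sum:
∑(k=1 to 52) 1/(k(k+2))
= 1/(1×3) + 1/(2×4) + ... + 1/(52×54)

Partial fractions: 1/(k(k+2)) = (1/2)[1/k - 1/(k+2)]
Telescoping leaves the first two and last two terms:
= (1/2)[1/1 + 1/2 - 1/53 - 1/54]
= 2093/2862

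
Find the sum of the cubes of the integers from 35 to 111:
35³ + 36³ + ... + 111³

Use ∑_{k=1}^{n} k³ = [n(n+1)/2]², then subtract the first 34 terms.
∑_{k=1}^{111} k³ = [111×112/2]² = 6216² = 38638656
∑_{k=1}^{34} k³ = [34×35/2]² = 595² = 354025
∑_{k=35}^{111} k³ = 38638656 - 354025 = 38284631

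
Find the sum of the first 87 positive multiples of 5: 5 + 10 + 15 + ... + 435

Factor out 5: = 5(1 + 2 + ... + 87) = 5 × n(n+1)/2
= 5 × 87×88/2
= 5 × 3828
= 19140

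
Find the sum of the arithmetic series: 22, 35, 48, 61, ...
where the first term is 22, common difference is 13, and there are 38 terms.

Sₙ = n/2 × (first + last)
Last term = a + (n-1)d = 22 + (38-1)×13 = 503
S_38 = 38/2 × (22 + 503)
S_38 = 38/2 × 525 = 9975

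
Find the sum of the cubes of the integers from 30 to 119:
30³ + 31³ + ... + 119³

Use ∑_{k=1}^{n} k³ = [n(n+1)/2]², then subtract the first 29 terms.
∑_{k=1}^{119} k³ = [119×120/2]² = 7140² = 50979600
∑_{k=1}^{29} k³ = [29×30/2]² = 435² = 189225
∑_{k=30}^{119} k³ = 50979600 - 189225 = 50790375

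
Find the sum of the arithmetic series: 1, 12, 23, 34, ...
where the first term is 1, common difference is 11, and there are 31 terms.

Sₙ = n/2 × (first + last)
Last term = a + (n-1)d = 1 + (31-1)×11 = 331
S_31 = 31/2 × (1 + 331)
S_31 = 31/2 × 332 = 5146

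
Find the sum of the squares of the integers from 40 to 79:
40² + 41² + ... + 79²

Use ∑_{k=1}^{n} k² = n(n+1)(2n+1)/6, then subtract the first 39 terms.
∑_{k=1}^{79} k² = 79×80×159/6 = 167480
∑_{k=1}^{39} k² = 39×40×79/6 = 20540
∑_{k=40}^{79} k² = 167480 - 20540 = 146940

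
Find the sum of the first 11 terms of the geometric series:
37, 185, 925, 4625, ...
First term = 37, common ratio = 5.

Sₙ = a(1 - rⁿ) / (1 - r)
S_11 = 37(1 - 5^11) / (1 - 5)
S_11 = 37(1 - 48828125) / (-4)
S_11 = 451660147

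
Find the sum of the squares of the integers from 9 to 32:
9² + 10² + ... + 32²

Use ∑_{k=1}^{n} k² = n(n+1)(2n+1)/6, then subtract the first 8 terms.
∑_{k=1}^{32} k² = 32×33×65/6 = 11440
∑_{k=1}^{8} k² = 8×9×17/6 = 204
∑_{k=9}^{32} k² = 11440 - 204 = 11236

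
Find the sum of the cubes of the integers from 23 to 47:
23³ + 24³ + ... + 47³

Use ∑_{k=1}^{n} k³ = [n(n+1)/2]², then subtract the first 22 terms.
∑_{k=1}^{47} k³ = [47×48/2]² = 1128² = 1272384
∑_{k=1}^{22} k³ = [22×23/2]² = 253² = 64009
∑_{k=23}^{47} k³ = 1272384 - 64009 = 1208375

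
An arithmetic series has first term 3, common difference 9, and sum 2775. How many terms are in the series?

Using S = n/2 × [2a + (n-1)d]
2775 = n/2 × [2(3) + (n-1)(9)]
2775 = n/2 × [6 + 9n - 9]
5550 = n × [-3 + 9n]
9n² + (-3)n - 5550 = 0
Discriminant: Δ = (-3)² - 4(9)(-5550) = 9 + 199800 = 199809
√Δ = 447
n = [-(-3) + √Δ] / (2·9) = (3 + 447) / 18 = 450 / 18 = 25
(The negative root is discarded since n must be a positive integer.)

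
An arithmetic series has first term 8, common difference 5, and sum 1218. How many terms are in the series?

Using S = n/2 × [2a + (n-1)d]
1218 = n/2 × [2(8) + (n-1)(5)]
1218 = n/2 × [16 + 5n - 5]
2436 = n × [11 + 5n]
5n² + (11)n - 2436 = 0
Discriminant: Δ = (11)² - 4(5)(-2436) = 121 + 48720 = 48841
√Δ = 221
n = [-(11) + √Δ] / (2·5) = (-11 + 221) / 10 = 210 / 10 = 21
(The negative root is discarded since n must be a positive integer.)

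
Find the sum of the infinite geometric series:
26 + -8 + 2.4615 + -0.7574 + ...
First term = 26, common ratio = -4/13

For |r| < 1, S = a / (1 - r)
S = 26 / (1 - (-4/13))
S = 26 / (17/13)
S = 338/17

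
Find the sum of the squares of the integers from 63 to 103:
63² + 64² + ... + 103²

Use ∑_{k=1}^{n} k² = n(n+1)(2n+1)/6, then subtract the first 62 terms.
∑_{k=1}^{103} k² = 103×104×207/6 = 369564
∑_{k=1}^{62} k² = 62×63×125/6 = 81375
∑_{k=63}^{103} k² = 369564 - 81375 = 288189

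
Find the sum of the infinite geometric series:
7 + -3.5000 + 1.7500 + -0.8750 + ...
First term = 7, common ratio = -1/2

For |r| < 1, S = a / (1 - r)
S = 7 / (1 - (-1/2))
S = 7 / (3/2)
S = 14/3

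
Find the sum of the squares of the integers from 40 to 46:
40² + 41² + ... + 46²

Use ∑_{k=1}^{n} k² = n(n+1)(2n+1)/6, then subtract the first 39 terms.
∑_{k=1}^{46} k² = 46×47×93/6 = 33511
∑_{k=1}^{39} k² = 39×40×79/6 = 20540
∑_{k=40}^{46} k² = 33511 - 20540 = 12971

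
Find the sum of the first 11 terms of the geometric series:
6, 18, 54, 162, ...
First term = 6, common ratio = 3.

Sₙ = a(1 - rⁿ) / (1 - r)
S_11 = 6(1 - 3^11) / (1 - 3)
S_11 = 6(1 - 177147) / (-2)
S_11 = 531438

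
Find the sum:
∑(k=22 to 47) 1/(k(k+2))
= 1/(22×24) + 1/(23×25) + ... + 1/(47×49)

Partial fractions: 1/(k(k+2)) = (1/2)[1/k - 1/(k+2)]
Telescoping leaves the first two and last two terms:
= (1/2)[1/22 + 1/23 - 1/48 - 1/49]
= 28379/1190112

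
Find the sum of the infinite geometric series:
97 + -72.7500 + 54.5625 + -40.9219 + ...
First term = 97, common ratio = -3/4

For |r| < 1, S = a / (1 - r)
S = 97 / (1 - (-3/4))
S = 97 / (7/4)
S = 388/7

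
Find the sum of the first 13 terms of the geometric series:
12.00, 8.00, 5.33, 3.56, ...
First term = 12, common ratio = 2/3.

Sₙ = a(1 - rⁿ) / (1 - r)
S_13 = 12(1 - (2/3)^13) / (1 - (2/3))
S_13 = 12(1 - (8192/1594323)) / (1/3)
S_13 = 6344524/177147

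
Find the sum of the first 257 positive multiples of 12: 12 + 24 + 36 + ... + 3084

Factor out 12: = 12(1 + 2 + ... + 257) = 12 × n(n+1)/2
= 12 × 257×258/2
= 12 × 33153
= 397836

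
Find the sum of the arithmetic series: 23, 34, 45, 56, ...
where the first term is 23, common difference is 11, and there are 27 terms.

Sₙ = n/2 × (first + last)
Last term = a + (n-1)d = 23 + (27-1)×11 = 309
S_27 = 27/2 × (23 + 309)
S_27 = 27/2 × 332 = 4482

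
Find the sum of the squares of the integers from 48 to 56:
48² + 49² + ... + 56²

Use ∑_{k=1}^{n} k² = n(n+1)(2n+1)/6, then subtract the first 47 terms.
∑_{k=1}^{56} k² = 56×57×113/6 = 60116
∑_{k=1}^{47} k² = 47×48×95/6 = 35720
∑_{k=48}^{56} k² = 60116 - 35720 = 24396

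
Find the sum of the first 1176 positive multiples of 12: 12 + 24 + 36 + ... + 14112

Factor out 12: = 12(1 + 2 + ... + 1176) = 12 × n(n+1)/2
= 12 × 1176×1177/2
= 12 × 692076
= 8304912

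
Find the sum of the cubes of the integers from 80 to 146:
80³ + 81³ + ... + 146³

Use ∑_{k=1}^{n} k³ = [n(n+1)/2]², then subtract the first 79 terms.
∑_{k=1}^{146} k³ = [146×147/2]² = 10731² = 115154361
∑_{k=1}^{79} k³ = [79×80/2]² = 3160² = 9985600
∑_{k=80}^{146} k³ = 115154361 - 9985600 = 105168761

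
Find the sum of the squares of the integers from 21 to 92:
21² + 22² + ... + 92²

Use ∑_{k=1}^{n} k² = n(n+1)(2n+1)/6, then subtract the first 20 terms.
∑_{k=1}^{92} k² = 92×93×185/6 = 263810
∑_{k=1}^{20} k² = 20×21×41/6 = 2870
∑_{k=21}^{92} k² = 263810 - 2870 = 260940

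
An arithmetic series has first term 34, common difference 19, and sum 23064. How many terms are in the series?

Using S = n/2 × [2a + (n-1)d]
23064 = n/2 × [2(34) + (n-1)(19)]
23064 = n/2 × [68 + 19n - 19]
46128 = n × [49 + 19n]
19n² + (49)n - 46128 = 0
Discriminant: Δ = (49)² - 4(19)(-46128) = 2401 + 3505728 = 3508129
√Δ = 1873
n = [-(49) + √Δ] / (2·19) = (-49 + 1873) / 38 = 1824 / 38 = 48
(The negative root is discarded since n must be a positive integer.)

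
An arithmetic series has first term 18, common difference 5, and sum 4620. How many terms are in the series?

Using S = n/2 × [2a + (n-1)d]
4620 = n/2 × [2(18) + (n-1)(5)]
4620 = n/2 × [36 + 5n - 5]
9240 = n × [31 + 5n]
5n² + (31)n - 9240 = 0
Discriminant: Δ = (31)² - 4(5)(-9240) = 961 + 184800 = 185761
√Δ = 431
n = [-(31) + √Δ] / (2·5) = (-31 + 431) / 10 = 400 / 10 = 40
(The negative root is discarded since n must be a positive integer.)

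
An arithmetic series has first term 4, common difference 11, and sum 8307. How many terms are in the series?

Using S = n/2 × [2a + (n-1)d]
8307 = n/2 × [2(4) + (n-1)(11)]
8307 = n/2 × [8 + 11n - 11]
16614 = n × [-3 + 11n]
11n² + (-3)n - 16614 = 0
Discriminant: Δ = (-3)² - 4(11)(-16614) = 9 + 731016 = 731025
√Δ = 855
n = [-(-3) + √Δ] / (2·11) = (3 + 855) / 22 = 858 / 22 = 39
(The negative root is discarded since n must be a positive integer.)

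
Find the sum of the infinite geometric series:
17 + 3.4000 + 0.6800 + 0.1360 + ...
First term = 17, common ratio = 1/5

For |r| < 1, S = a / (1 - r)
S = 17 / (1 - (1/5))
S = 17 / (4/5)
S = 85/4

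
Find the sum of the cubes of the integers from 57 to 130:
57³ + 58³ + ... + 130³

Use ∑_{k=1}^{n} k³ = [n(n+1)/2]², then subtract the first 56 terms.
∑_{k=1}^{130} k³ = [130×131/2]² = 8515² = 72505225
∑_{k=1}^{56} k³ = [56×57/2]² = 1596² = 2547216
∑_{k=57}^{130} k³ = 72505225 - 2547216 = 69958009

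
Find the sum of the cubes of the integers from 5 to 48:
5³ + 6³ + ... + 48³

Use ∑_{k=1}^{n} k³ = [n(n+1)/2]², then subtract the first 4 terms.
∑_{k=1}^{48} k³ = [48×49/2]² = 1176² = 1382976
∑_{k=1}^{4} k³ = [4×5/2]² = 10² = 100
∑_{k=5}^{48} k³ = 1382976 - 100 = 1382876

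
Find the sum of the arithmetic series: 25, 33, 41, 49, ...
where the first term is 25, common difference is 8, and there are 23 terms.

Sₙ = n/2 × (first + last)
Last term = a + (n-1)d = 25 + (23-1)×8 = 201
S_23 = 23/2 × (25 + 201)
S_23 = 23/2 × 226 = 2599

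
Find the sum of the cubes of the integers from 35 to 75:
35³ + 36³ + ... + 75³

Use ∑_{k=1}^{n} k³ = [n(n+1)/2]², then subtract the first 34 terms.
∑_{k=1}^{75} k³ = [75×76/2]² = 2850² = 8122500
∑_{k=1}^{34} k³ = [34×35/2]² = 595² = 354025
∑_{k=35}^{75} k³ = 8122500 - 354025 = 7768475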